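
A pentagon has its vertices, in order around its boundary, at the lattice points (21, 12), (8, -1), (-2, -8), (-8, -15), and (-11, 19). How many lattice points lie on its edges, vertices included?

17

Along each edge there are gcd(|Δx|,|Δy|)+1 lattice points, so counting each shared vertex once the boundary has gcd(13,13) + gcd(10,7) + gcd(6,7) + gcd(3,34) + gcd(32,7) = 13+1+1+1+1 = 17.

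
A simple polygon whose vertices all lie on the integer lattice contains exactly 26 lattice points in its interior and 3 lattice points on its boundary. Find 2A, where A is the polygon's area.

53

Pick's theorem states A = I + B/2 − 1, so A = 26 + 3/2 − 1 = 53/2.
Hence 2A = 53.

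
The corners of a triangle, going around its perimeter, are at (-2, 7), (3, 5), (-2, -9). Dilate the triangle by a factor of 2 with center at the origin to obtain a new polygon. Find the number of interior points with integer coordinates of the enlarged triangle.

143

The shoelace formula gives twice the area as |((-2)·5 − 3·7) + (3·(-9) − (-2)·5) + ((-2)·7 − (-2)·(-9))| = 80, so the area is 40.
The number of boundary lattice points is Σ gcd(|Δx|,|Δy|) = gcd(5,2) + gcd(5,14) + gcd(0,16) = 1+1+16 = 18.
Scaling by 2 multiplies the area by 2² = 4 (so the new area is 160) and multiplies the boundary lattice-point count by 2, giving 36.
By Pick's theorem, the interior count of the dilated polygon is 160 − 36/2 + 1 = 143.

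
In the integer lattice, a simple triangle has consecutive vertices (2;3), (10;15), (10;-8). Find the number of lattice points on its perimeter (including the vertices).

28

The number of boundary lattice points is Σ gcd(|Δx|,|Δy|) = gcd(8,12) + gcd(0,23) + gcd(8,11) = 4+23+1 = 28.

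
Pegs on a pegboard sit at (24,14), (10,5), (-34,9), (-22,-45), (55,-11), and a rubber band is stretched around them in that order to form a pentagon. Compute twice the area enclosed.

Using the shoelace formula, 2A = |(24·5 − 10·14) + (10·9 − (-34)·5) + ((-34)·(-45) − (-22)·9) + ((-22)·(-11) − 55·(-45)) + (55·14 − 24·(-11))| = 5719, so the area is 5719/2.

5719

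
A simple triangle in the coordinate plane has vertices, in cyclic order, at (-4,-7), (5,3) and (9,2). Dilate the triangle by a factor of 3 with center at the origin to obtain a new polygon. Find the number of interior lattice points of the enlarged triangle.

217

Using the shoelace formula, 2A = |[(-4)·3 − 5·(-7)] + [5·2 − 9·3] + [9·(-7) − (-4)·2]| = 49, so the area is 49/2.
Along each edge there are gcd(|Δx|,|Δy|)+1 lattice points, so counting each shared vertex once the boundary has gcd(9,10) + gcd(4,1) + gcd(13,9) = 1+1+1 = 3.
Scaling by 3 multiplies the area by 3² = 9 (so the new area is 441/2) and multiplies the boundary lattice-point count by 3, giving 9.
By Pick's theorem, the interior count of the dilated polygon is 441/2 − 9/2 + 1 = 217.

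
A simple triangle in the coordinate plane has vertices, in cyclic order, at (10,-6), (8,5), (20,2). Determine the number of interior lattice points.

The shoelace formula gives twice the area as |[10·5 − 8·(-6)] + [8·2 − 20·5] + [20·(-6) − 10·2]| = 126, so the area is 63.
Summing gcd(|Δx|,|Δy|) over the edges gives the boundary count: gcd(2,11) + gcd(12,3) + gcd(10,8) = 1+3+2 = 6.
By Pick's theorem A = I + B/2 − 1, so I = 63 − 6/2 + 1 = 61.

61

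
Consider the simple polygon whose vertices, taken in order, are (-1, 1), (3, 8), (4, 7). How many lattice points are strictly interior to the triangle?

5

By the shoelace formula, twice the signed area is |((-1)·8 − 3·1) + (3·7 − 4·8) + (4·1 − (-1)·7)| = 11, so the area is 5.5.
Along each edge there are gcd(|Δx|,|Δy|)+1 lattice points, so counting each shared vertex once the boundary has gcd(4,7) + gcd(1,1) + gcd(5,6) = 1+1+1 = 3.
By Pick's theorem A = I + B/2 − 1, so I = 5.5 − 3/2 + 1 = 5.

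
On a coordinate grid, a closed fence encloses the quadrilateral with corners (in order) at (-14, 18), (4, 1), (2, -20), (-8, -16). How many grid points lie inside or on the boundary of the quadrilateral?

The shoelace formula gives twice the area as |((-14)·1 − 4·18) + (4·(-20) − 2·1) + (2·(-16) − (-8)·(-20)) + ((-8)·18 − (-14)·(-16))| = 728, so the area is 364.
Along each edge there are gcd(|Δx|,|Δy|)+1 lattice points, so counting each shared vertex once the boundary has gcd(18,17) + gcd(2,21) + gcd(10,4) + gcd(6,34) = 1+1+2+2 = 6.
Pick's theorem gives I = A − B/2 + 1 = 364 − 6/2 + 1 = 362, so the closed region contains I + B = 362 + 6 = 368 lattice points.

368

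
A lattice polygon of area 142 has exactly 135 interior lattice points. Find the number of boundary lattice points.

Pick's theorem gives A = I + B/2 − 1, so B = 2(A − I + 1) = 2(142 − 135 + 1) = 16.

16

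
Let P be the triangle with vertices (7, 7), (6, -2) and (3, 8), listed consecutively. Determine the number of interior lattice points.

The shoelace formula gives twice the area as |(7·(-2) − 6·7) + (6·8 − 3·(-2)) + (3·7 − 7·8)| = 37, so the area is 37/2.
The number of boundary lattice points is Σ gcd(|Δx|,|Δy|) = gcd(1,9) + gcd(3,10) + gcd(4,1) = 1+1+1 = 3.
By Pick's theorem A = I + B/2 − 1, so I = 37/2 − 3/2 + 1 = 18.

18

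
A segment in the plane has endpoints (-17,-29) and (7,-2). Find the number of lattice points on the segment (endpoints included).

4

The number of lattice points on a segment between lattice points is gcd(|Δx|,|Δy|) + 1 = gcd(24,27) + 1 = 3 + 1 = 4.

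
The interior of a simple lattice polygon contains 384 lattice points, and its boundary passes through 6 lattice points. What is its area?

386

Pick's theorem states A = I + B/2 − 1, so A = 384 + 6/2 − 1 = 386.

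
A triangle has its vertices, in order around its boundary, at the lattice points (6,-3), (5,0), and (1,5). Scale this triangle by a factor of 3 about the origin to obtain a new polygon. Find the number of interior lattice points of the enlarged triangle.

28

Using the shoelace formula, 2A = |(6·0 − 5·(-3)) + (5·5 − 1·0) + (1·(-3) − 6·5)| = 7, so the area is 3.5.
Summing gcd(|Δx|,|Δy|) over the edges gives the boundary count: gcd(1,3) + gcd(4,5) + gcd(5,8) = 1+1+1 = 3.
Scaling by 3 multiplies the area by 3² = 9 (so the new area is 31.5) and multiplies the boundary lattice-point count by 3, giving 9.
By Pick's theorem, the interior count of the dilated polygon is 31.5 − 9/2 + 1 = 28.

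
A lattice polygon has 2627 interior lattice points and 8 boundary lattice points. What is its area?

2630

Pick's theorem states A = I + B/2 − 1, so A = 2627 + 8/2 − 1 = 2630.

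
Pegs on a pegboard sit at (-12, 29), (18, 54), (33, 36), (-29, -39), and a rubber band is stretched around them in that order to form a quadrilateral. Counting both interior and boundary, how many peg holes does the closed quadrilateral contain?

By the shoelace formula, twice the signed area is |[(-12)·54 − 18·29] + [18·36 − 33·54] + [33·(-39) − (-29)·36] + [(-29)·29 − (-12)·(-39)]| = 3856, so the area is 1928.
Summing gcd(|Δx|,|Δy|) over the edges gives the boundary count: gcd(30,25) + gcd(15,18) + gcd(62,75) + gcd(17,68) = 5+3+1+17 = 26.
Pick's theorem gives I = A − B/2 + 1 = 1928 − 26/2 + 1 = 1916, so the closed region contains I + B = 1916 + 26 = 1942 lattice points.

1942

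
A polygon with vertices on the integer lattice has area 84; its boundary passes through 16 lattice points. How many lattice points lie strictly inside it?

From Pick's theorem, I = A − B/2 + 1 = 84 − 16/2 + 1 = 77.

77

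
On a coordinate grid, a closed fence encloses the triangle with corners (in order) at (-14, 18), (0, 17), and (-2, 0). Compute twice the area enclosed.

Using the shoelace formula, 2A = |((-14)·17 − 0·18) + (0·0 − (-2)·17) + ((-2)·18 − (-14)·0)| = 240, so the area is 120.

240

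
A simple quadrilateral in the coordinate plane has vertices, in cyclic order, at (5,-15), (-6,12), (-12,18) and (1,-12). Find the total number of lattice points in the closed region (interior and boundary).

By the shoelace formula, twice the signed area is |(5·12 − (-6)·(-15)) + ((-6)·18 − (-12)·12) + ((-12)·(-12) − 1·18) + (1·(-15) − 5·(-12))| = 177, so the area is 88.5.
The number of boundary lattice points is Σ gcd(|Δx|,|Δy|) = gcd(11,27) + gcd(6,6) + gcd(13,30) + gcd(4,3) = 1+6+1+1 = 9.
Pick's theorem gives I = A − B/2 + 1 = 88.5 − 9/2 + 1 = 85, so the closed region contains I + B = 85 + 9 = 94 lattice points.

94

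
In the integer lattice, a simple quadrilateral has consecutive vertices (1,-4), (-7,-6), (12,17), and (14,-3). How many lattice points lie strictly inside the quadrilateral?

202

By the shoelace formula, twice the signed area is |(1·(-6) − (-7)·(-4)) + ((-7)·17 − 12·(-6)) + (12·(-3) − 14·17) + (14·(-4) − 1·(-3))| = 408, so the area is 204.
Along each edge there are gcd(|Δx|,|Δy|)+1 lattice points, so counting each shared vertex once the boundary has gcd(8,2) + gcd(19,23) + gcd(2,20) + gcd(13,1) = 2+1+2+1 = 6.
By Pick's theorem A = I + B/2 − 1, so I = 204 − 6/2 + 1 = 202.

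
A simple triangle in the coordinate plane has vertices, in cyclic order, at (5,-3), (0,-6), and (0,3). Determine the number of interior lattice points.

18

Using the shoelace formula, 2A = |(5·(-6) − 0·(-3)) + (0·3 − 0·(-6)) + (0·(-3) − 5·3)| = 45, so the area is 22.5.
The number of boundary lattice points is Σ gcd(|Δx|,|Δy|) = gcd(5,3) + gcd(0,9) + gcd(5,6) = 1+9+1 = 11.
By Pick's theorem A = I + B/2 − 1, so I = 22.5 − 11/2 + 1 = 18.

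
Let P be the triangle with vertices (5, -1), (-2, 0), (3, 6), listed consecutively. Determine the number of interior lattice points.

23

Using the shoelace formula, 2A = |[5·0 − (-2)·(-1)] + [(-2)·6 − 3·0] + [3·(-1) − 5·6]| = 47, so the area is 23.5.
Along each edge there are gcd(|Δx|,|Δy|)+1 lattice points, so counting each shared vertex once the boundary has gcd(7,1) + gcd(5,6) + gcd(2,7) = 1+1+1 = 3.
Pick's theorem gives I = A − B/2 + 1 = 23.5 − 3/2 + 1 = 23.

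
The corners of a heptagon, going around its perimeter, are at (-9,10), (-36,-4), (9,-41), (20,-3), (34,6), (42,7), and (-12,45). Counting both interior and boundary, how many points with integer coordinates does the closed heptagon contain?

By the shoelace formula, twice the signed area is |[(-9)·(-4) − (-36)·10] + [(-36)·(-41) − 9·(-4)] + [9·(-3) − 20·(-41)] + [20·6 − 34·(-3)] + [34·7 − 42·6] + [42·45 − (-12)·7] + [(-12)·10 − (-9)·45]| = 5168, so the area is 2584.
Along each edge there are gcd(|Δx|,|Δy|)+1 lattice points, so counting each shared vertex once the boundary has gcd(27,14) + gcd(45,37) + gcd(11,38) + gcd(14,9) + gcd(8,1) + gcd(54,38) + gcd(3,35) = 1+1+1+1+1+2+1 = 8.
Pick's theorem gives I = A − B/2 + 1 = 2584 − 8/2 + 1 = 2581, so the closed region contains I + B = 2581 + 8 = 2589 lattice points.

2589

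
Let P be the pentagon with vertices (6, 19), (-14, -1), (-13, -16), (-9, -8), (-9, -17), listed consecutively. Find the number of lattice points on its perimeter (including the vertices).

Along each edge there are gcd(|Δx|,|Δy|)+1 lattice points, so counting each shared vertex once the boundary has gcd(20,20) + gcd(1,15) + gcd(4,8) + gcd(0,9) + gcd(15,36) = 20+1+4+9+3 = 37.

37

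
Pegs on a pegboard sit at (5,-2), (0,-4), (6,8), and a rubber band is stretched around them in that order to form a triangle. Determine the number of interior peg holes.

21

The shoelace formula gives twice the area as |[5·(-4) − 0·(-2)] + [0·8 − 6·(-4)] + [6·(-2) − 5·8]| = 48, so the area is 24.
Along each edge there are gcd(|Δx|,|Δy|)+1 lattice points, so counting each shared vertex once the boundary has gcd(5,2) + gcd(6,12) + gcd(1,10) = 1+6+1 = 8.
By Pick's theorem A = I + B/2 − 1, so I = 24 − 8/2 + 1 = 21.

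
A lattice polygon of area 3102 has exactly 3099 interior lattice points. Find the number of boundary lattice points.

8

Pick's theorem gives A = I + B/2 − 1, so B = 2(A − I + 1) = 2(3102 − 3099 + 1) = 8.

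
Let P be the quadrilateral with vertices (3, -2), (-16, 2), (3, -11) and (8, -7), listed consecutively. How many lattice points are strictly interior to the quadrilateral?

105

Using the shoelace formula, 2A = |[3·2 − (-16)·(-2)] + [(-16)·(-11) − 3·2] + [3·(-7) − 8·(-11)] + [8·(-2) − 3·(-7)]| = 216, so the area is 108.
Along each edge there are gcd(|Δx|,|Δy|)+1 lattice points, so counting each shared vertex once the boundary has gcd(19,4) + gcd(19,13) + gcd(5,4) + gcd(5,5) = 1+1+1+5 = 8.
Pick's theorem gives I = A − B/2 + 1 = 108 − 8/2 + 1 = 105.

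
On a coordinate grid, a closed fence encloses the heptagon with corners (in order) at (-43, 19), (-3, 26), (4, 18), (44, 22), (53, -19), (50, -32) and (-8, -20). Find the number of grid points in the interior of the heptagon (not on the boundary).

3465

The shoelace formula gives twice the area as |((-43)·26 − (-3)·19) + ((-3)·18 − 4·26) + (4·22 − 44·18) + (44·(-19) − 53·22) + (53·(-32) − 50·(-19)) + (50·(-20) − (-8)·(-32)) + ((-8)·19 − (-43)·(-20))| = 6939, so the area is 6939/2.
The number of boundary lattice points is Σ gcd(|Δx|,|Δy|) = gcd(40,7) + gcd(7,8) + gcd(40,4) + gcd(9,41) + gcd(3,13) + gcd(58,12) + gcd(35,39) = 1+1+4+1+1+2+1 = 11.
Pick's theorem gives I = A − B/2 + 1 = 6939/2 − 11/2 + 1 = 3465.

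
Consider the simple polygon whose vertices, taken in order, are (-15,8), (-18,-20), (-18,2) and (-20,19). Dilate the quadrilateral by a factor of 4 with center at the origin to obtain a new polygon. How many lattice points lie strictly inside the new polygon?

983

By the shoelace formula, twice the signed area is |((-15)·(-20) − (-18)·8) + ((-18)·2 − (-18)·(-20)) + ((-18)·19 − (-20)·2) + ((-20)·8 − (-15)·19)| = 129, so the area is 64.5.
Along each edge there are gcd(|Δx|,|Δy|)+1 lattice points, so counting each shared vertex once the boundary has gcd(3,28) + gcd(0,22) + gcd(2,17) + gcd(5,11) = 1+22+1+1 = 25.
Scaling by 4 multiplies the area by 4² = 16 (so the new area is 1032) and multiplies the boundary lattice-point count by 4, giving 100.
By Pick's theorem, the interior count of the dilated polygon is 1032 − 100/2 + 1 = 983.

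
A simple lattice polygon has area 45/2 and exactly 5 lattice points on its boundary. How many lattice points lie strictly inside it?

21

From Pick's theorem, I = A − B/2 + 1 = 45/2 − 5/2 + 1 = 21.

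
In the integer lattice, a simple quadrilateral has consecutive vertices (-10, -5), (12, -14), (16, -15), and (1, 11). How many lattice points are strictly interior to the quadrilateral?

269

Using the shoelace formula, 2A = |((-10)·(-14) − 12·(-5)) + (12·(-15) − 16·(-14)) + (16·11 − 1·(-15)) + (1·(-5) − (-10)·11)| = 540, so the area is 270.
The number of boundary lattice points is Σ gcd(|Δx|,|Δy|) = gcd(22,9) + gcd(4,1) + gcd(15,26) + gcd(11,16) = 1+1+1+1 = 4.
Pick's theorem gives I = A − B/2 + 1 = 270 − 4/2 + 1 = 269.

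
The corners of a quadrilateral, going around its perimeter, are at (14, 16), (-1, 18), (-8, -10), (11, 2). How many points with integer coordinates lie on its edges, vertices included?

10

The number of boundary lattice points is Σ gcd(|Δx|,|Δy|) = gcd(15,2) + gcd(7,28) + gcd(19,12) + gcd(3,14) = 1+7+1+1 = 10.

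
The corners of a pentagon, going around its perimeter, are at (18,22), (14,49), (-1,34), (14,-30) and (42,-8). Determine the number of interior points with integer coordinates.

By the shoelace formula, twice the signed area is |[18·49 − 14·22] + [14·34 − (-1)·49] + [(-1)·(-30) − 14·34] + [14·(-8) − 42·(-30)] + [42·22 − 18·(-8)]| = 2869, so the area is 2869/2.
Summing gcd(|Δx|,|Δy|) over the edges gives the boundary count: gcd(4,27) + gcd(15,15) + gcd(15,64) + gcd(28,22) + gcd(24,30) = 1+15+1+2+6 = 25.
By Pick's theorem A = I + B/2 − 1, so I = 2869/2 − 25/2 + 1 = 1423.

1423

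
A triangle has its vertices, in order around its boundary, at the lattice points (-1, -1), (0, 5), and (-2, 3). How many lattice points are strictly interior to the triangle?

Using the shoelace formula, 2A = |((-1)·5 − 0·(-1)) + (0·3 − (-2)·5) + ((-2)·(-1) − (-1)·3)| = 10, so the area is 5.
The number of boundary lattice points is Σ gcd(|Δx|,|Δy|) = gcd(1,6) + gcd(2,2) + gcd(1,4) = 1+2+1 = 4.
Pick's theorem gives I = A − B/2 + 1 = 5 − 4/2 + 1 = 4.

4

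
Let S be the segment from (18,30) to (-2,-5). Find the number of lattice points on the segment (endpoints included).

6

The number of lattice points on a segment between lattice points is gcd(|Δx|,|Δy|) + 1 = gcd(20,35) + 1 = 5 + 1 = 6.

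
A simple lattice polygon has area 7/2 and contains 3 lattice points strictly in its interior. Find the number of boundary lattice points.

Pick's theorem gives A = I + B/2 − 1, so B = 2(A − I + 1) = 2(7/2 − 3 + 1) = 3.

3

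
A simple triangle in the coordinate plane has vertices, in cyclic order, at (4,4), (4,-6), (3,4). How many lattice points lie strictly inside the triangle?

0

Using the shoelace formula, 2A = |[4·(-6) − 4·4] + [4·4 − 3·(-6)] + [3·4 − 4·4]| = 10, so the area is 5.
The number of boundary lattice points is Σ gcd(|Δx|,|Δy|) = gcd(0,10) + gcd(1,10) + gcd(1,0) = 10+1+1 = 12.
By Pick's theorem A = I + B/2 − 1, so I = 5 − 12/2 + 1 = 0.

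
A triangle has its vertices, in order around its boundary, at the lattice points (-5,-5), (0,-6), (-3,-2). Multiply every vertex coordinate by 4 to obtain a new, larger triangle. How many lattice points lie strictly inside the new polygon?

131

By the shoelace formula, twice the signed area is |((-5)·(-6) − 0·(-5)) + (0·(-2) − (-3)·(-6)) + ((-3)·(-5) − (-5)·(-2))| = 17, so the area is 17/2.
The number of boundary lattice points is Σ gcd(|Δx|,|Δy|) = gcd(5,1) + gcd(3,4) + gcd(2,3) = 1+1+1 = 3.
Scaling by 4 multiplies the area by 4² = 16 (so the new area is 136) and multiplies the boundary lattice-point count by 4, giving 12.
By Pick's theorem, the interior count of the dilated polygon is 136 − 12/2 + 1 = 131.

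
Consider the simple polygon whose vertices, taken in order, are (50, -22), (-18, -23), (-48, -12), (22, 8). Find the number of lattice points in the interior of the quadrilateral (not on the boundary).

By the shoelace formula, twice the signed area is |(50·(-23) − (-18)·(-22)) + ((-18)·(-12) − (-48)·(-23)) + ((-48)·8 − 22·(-12)) + (22·(-22) − 50·8)| = 3438, so the area is 1719.
Along each edge there are gcd(|Δx|,|Δy|)+1 lattice points, so counting each shared vertex once the boundary has gcd(68,1) + gcd(30,11) + gcd(70,20) + gcd(28,30) = 1+1+10+2 = 14.
By Pick's theorem A = I + B/2 − 1, so I = 1719 − 14/2 + 1 = 1713.

1713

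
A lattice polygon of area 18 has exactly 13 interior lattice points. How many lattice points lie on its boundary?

12

Pick's theorem gives A = I + B/2 − 1, so B = 2(A − I + 1) = 2(18 − 13 + 1) = 12.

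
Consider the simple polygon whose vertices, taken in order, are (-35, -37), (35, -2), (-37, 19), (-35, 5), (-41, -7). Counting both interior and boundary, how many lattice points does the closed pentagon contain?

Using the shoelace formula, 2A = |[(-35)·(-2) − 35·(-37)] + [35·19 − (-37)·(-2)] + [(-37)·5 − (-35)·19] + [(-35)·(-7) − (-41)·5] + [(-41)·(-37) − (-35)·(-7)]| = 4158, so the area is 2079.
Along each edge there are gcd(|Δx|,|Δy|)+1 lattice points, so counting each shared vertex once the boundary has gcd(70,35) + gcd(72,21) + gcd(2,14) + gcd(6,12) + gcd(6,30) = 35+3+2+6+6 = 52.
Pick's theorem gives I = A − B/2 + 1 = 2079 − 52/2 + 1 = 2054, so the closed region contains I + B = 2054 + 52 = 2106 lattice points.

2106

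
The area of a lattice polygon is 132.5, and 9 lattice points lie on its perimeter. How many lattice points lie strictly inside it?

129

From Pick's theorem, I = A − B/2 + 1 = 132.5 − 9/2 + 1 = 129.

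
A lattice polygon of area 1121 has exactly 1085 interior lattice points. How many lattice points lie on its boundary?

74

Pick's theorem gives A = I + B/2 − 1, so B = 2(A − I + 1) = 2(1121 − 1085 + 1) = 74.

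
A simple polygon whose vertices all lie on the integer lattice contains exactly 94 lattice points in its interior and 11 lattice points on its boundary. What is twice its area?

Pick's theorem states A = I + B/2 − 1, so A = 94 + 11/2 − 1 = 197/2.
Hence 2A = 197.

197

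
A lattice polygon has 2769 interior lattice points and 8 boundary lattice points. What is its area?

By Pick's theorem, A = I + B/2 − 1 = 2769 + 8/2 − 1 = 2772.

2772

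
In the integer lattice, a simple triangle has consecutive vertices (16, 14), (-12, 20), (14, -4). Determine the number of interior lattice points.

256

Using the shoelace formula, 2A = |(16·20 − (-12)·14) + ((-12)·(-4) − 14·20) + (14·14 − 16·(-4))| = 516, so the area is 258.
Summing gcd(|Δx|,|Δy|) over the edges gives the boundary count: gcd(28,6) + gcd(26,24) + gcd(2,18) = 2+2+2 = 6.
Pick's theorem gives I = A − B/2 + 1 = 258 − 6/2 + 1 = 256.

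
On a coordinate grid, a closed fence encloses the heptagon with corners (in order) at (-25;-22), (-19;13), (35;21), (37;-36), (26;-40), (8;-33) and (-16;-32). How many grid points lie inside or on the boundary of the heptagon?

2979

Using the shoelace formula, 2A = |((-25)·13 − (-19)·(-22)) + ((-19)·21 − 35·13) + (35·(-36) − 37·21) + (37·(-40) − 26·(-36)) + (26·(-33) − 8·(-40)) + (8·(-32) − (-16)·(-33)) + ((-16)·(-22) − (-25)·(-32))| = 5948, so the area is 2974.
The number of boundary lattice points is Σ gcd(|Δx|,|Δy|) = gcd(6,35) + gcd(54,8) + gcd(2,57) + gcd(11,4) + gcd(18,7) + gcd(24,1) + gcd(9,10) = 1+2+1+1+1+1+1 = 8.
Pick's theorem gives I = A − B/2 + 1 = 2974 − 8/2 + 1 = 2971, so the closed region contains I + B = 2971 + 8 = 2979 lattice points.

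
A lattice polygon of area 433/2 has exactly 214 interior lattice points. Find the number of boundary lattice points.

7

Pick's theorem gives A = I + B/2 − 1, so B = 2(A − I + 1) = 2(433/2 − 214 + 1) = 7.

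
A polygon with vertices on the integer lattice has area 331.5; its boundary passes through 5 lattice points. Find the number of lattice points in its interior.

Pick's theorem A = I + B/2 − 1 rearranges to I = A − B/2 + 1 = 331.5 − 5/2 + 1 = 330.

330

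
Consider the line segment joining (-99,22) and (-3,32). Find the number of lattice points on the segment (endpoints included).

3

The number of lattice points on a segment between lattice points is gcd(|Δx|,|Δy|) + 1 = gcd(96,10) + 1 = 2 + 1 = 3.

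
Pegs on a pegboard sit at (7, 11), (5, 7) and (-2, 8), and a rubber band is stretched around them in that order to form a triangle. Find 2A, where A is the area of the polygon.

30

Using the shoelace formula, 2A = |(7·7 − 5·11) + (5·8 − (-2)·7) + ((-2)·11 − 7·8)| = 30, so the area is 15.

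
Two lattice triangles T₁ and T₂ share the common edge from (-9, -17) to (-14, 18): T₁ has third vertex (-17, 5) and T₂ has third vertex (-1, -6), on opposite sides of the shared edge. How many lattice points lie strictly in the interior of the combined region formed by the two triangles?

251

The union is the simple quadrilateral with vertices (-9, -17), (-17, 5), (-14, 18), (-1, -6) in order.
By the shoelace formula, twice the signed area is |[(-9)·5 − (-17)·(-17)] + [(-17)·18 − (-14)·5] + [(-14)·(-6) − (-1)·18] + [(-1)·(-17) − (-9)·(-6)]| = 505, so the area is 252.5.
The number of boundary lattice points is Σ gcd(|Δx|,|Δy|) = gcd(8,22) + gcd(3,13) + gcd(13,24) + gcd(8,11) = 2+1+1+1 = 5.
By Pick's theorem I = A − B/2 + 1 = 252.5 − 5/2 + 1 = 251.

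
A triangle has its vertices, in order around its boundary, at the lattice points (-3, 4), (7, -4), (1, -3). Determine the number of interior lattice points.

Using the shoelace formula, 2A = |[(-3)·(-4) − 7·4] + [7·(-3) − 1·(-4)] + [1·4 − (-3)·(-3)]| = 38, so the area is 19.
Summing gcd(|Δx|,|Δy|) over the edges gives the boundary count: gcd(10,8) + gcd(6,1) + gcd(4,7) = 2+1+1 = 4.
Pick's theorem gives I = A − B/2 + 1 = 19 − 4/2 + 1 = 18.

18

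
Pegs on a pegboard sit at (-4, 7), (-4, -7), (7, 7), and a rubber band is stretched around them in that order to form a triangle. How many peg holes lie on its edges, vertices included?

26

The number of boundary lattice points is Σ gcd(|Δx|,|Δy|) = gcd(0,14) + gcd(11,14) + gcd(11,0) = 14+1+11 = 26.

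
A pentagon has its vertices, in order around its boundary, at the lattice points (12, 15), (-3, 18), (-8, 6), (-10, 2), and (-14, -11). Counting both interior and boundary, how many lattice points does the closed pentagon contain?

263

Using the shoelace formula, 2A = |[12·18 − (-3)·15] + [(-3)·6 − (-8)·18] + [(-8)·2 − (-10)·6] + [(-10)·(-11) − (-14)·2] + [(-14)·15 − 12·(-11)]| = 491, so the area is 245.5.
Along each edge there are gcd(|Δx|,|Δy|)+1 lattice points, so counting each shared vertex once the boundary has gcd(15,3) + gcd(5,12) + gcd(2,4) + gcd(4,13) + gcd(26,26) = 3+1+2+1+26 = 33.
Pick's theorem gives I = A − B/2 + 1 = 245.5 − 33/2 + 1 = 230, so the closed region contains I + B = 230 + 33 = 263 lattice points.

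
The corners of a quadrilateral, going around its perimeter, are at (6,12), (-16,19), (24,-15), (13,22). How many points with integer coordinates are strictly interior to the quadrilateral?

The shoelace formula gives twice the area as |(6·19 − (-16)·12) + ((-16)·(-15) − 24·19) + (24·22 − 13·(-15)) + (13·12 − 6·22)| = 837, so the area is 837/2.
The number of boundary lattice points is Σ gcd(|Δx|,|Δy|) = gcd(22,7) + gcd(40,34) + gcd(11,37) + gcd(7,10) = 1+2+1+1 = 5.
By Pick's theorem A = I + B/2 − 1, so I = 837/2 − 5/2 + 1 = 417.

417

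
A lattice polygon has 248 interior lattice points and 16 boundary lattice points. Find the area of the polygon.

Pick's theorem states A = I + B/2 − 1, so A = 248 + 16/2 − 1 = 255.

255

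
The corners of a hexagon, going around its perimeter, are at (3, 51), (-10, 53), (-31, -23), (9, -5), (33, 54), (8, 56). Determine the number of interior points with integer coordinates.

2601

By the shoelace formula, twice the signed area is |(3·53 − (-10)·51) + ((-10)·(-23) − (-31)·53) + ((-31)·(-5) − 9·(-23)) + (9·54 − 33·(-5)) + (33·56 − 8·54) + (8·51 − 3·56)| = 5211, so the area is 2605.5.
Summing gcd(|Δx|,|Δy|) over the edges gives the boundary count: gcd(13,2) + gcd(21,76) + gcd(40,18) + gcd(24,59) + gcd(25,2) + gcd(5,5) = 1+1+2+1+1+5 = 11.
Pick's theorem gives I = A − B/2 + 1 = 2605.5 − 11/2 + 1 = 2601.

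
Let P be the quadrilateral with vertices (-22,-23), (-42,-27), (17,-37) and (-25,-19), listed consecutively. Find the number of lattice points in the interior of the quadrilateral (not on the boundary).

Using the shoelace formula, 2A = |[(-22)·(-27) − (-42)·(-23)] + [(-42)·(-37) − 17·(-27)] + [17·(-19) − (-25)·(-37)] + [(-25)·(-23) − (-22)·(-19)]| = 550, so the area is 275.
Along each edge there are gcd(|Δx|,|Δy|)+1 lattice points, so counting each shared vertex once the boundary has gcd(20,4) + gcd(59,10) + gcd(42,18) + gcd(3,4) = 4+1+6+1 = 12.
By Pick's theorem A = I + B/2 − 1, so I = 275 − 12/2 + 1 = 270.

270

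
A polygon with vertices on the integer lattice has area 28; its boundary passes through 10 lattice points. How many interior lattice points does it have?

24

Pick's theorem A = I + B/2 − 1 rearranges to I = A − B/2 + 1 = 28 − 10/2 + 1 = 24.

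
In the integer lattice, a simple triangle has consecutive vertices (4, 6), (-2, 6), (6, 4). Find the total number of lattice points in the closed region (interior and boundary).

By the shoelace formula, twice the signed area is |[4·6 − (-2)·6] + [(-2)·4 − 6·6] + [6·6 − 4·4]| = 12, so the area is 6.
Summing gcd(|Δx|,|Δy|) over the edges gives the boundary count: gcd(6,0) + gcd(8,2) + gcd(2,2) = 6+2+2 = 10.
Pick's theorem gives I = A − B/2 + 1 = 6 − 10/2 + 1 = 2, so the closed region contains I + B = 2 + 10 = 12 lattice points.

12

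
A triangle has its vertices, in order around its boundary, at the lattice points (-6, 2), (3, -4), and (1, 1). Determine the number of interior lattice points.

15

The shoelace formula gives twice the area as |[(-6)·(-4) − 3·2] + [3·1 − 1·(-4)] + [1·2 − (-6)·1]| = 33, so the area is 33/2.
Along each edge there are gcd(|Δx|,|Δy|)+1 lattice points, so counting each shared vertex once the boundary has gcd(9,6) + gcd(2,5) + gcd(7,1) = 3+1+1 = 5.
Pick's theorem gives I = A − B/2 + 1 = 33/2 − 5/2 + 1 = 15.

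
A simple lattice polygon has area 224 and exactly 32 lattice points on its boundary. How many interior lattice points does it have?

209

From Pick's theorem, I = A − B/2 + 1 = 224 − 32/2 + 1 = 209.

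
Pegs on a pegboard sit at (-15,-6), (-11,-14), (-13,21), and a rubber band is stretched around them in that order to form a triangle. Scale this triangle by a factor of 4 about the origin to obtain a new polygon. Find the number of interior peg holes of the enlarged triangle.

Using the shoelace formula, 2A = |((-15)·(-14) − (-11)·(-6)) + ((-11)·21 − (-13)·(-14)) + ((-13)·(-6) − (-15)·21)| = 124, so the area is 62.
Along each edge there are gcd(|Δx|,|Δy|)+1 lattice points, so counting each shared vertex once the boundary has gcd(4,8) + gcd(2,35) + gcd(2,27) = 4+1+1 = 6.
Scaling by 4 multiplies the area by 4² = 16 (so the new area is 992) and multiplies the boundary lattice-point count by 4, giving 24.
By Pick's theorem, the interior count of the dilated polygon is 992 − 24/2 + 1 = 981.

981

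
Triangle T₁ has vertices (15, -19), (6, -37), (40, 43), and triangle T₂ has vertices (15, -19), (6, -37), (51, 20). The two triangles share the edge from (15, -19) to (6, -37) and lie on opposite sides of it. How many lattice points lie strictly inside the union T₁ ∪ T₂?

199

The union is the simple quadrilateral with vertices (15, -19), (40, 43), (6, -37), (51, 20) in order.
By the shoelace formula, twice the signed area is |[15·43 − 40·(-19)] + [40·(-37) − 6·43] + [6·20 − 51·(-37)] + [51·(-19) − 15·20]| = 405, so the area is 405/2.
Summing gcd(|Δx|,|Δy|) over the edges gives the boundary count: gcd(25,62) + gcd(34,80) + gcd(45,57) + gcd(36,39) = 1+2+3+3 = 9.
By Pick's theorem I = A − B/2 + 1 = 405/2 − 9/2 + 1 = 199.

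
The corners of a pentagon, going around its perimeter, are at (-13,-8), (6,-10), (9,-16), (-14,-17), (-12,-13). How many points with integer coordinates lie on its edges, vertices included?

8

Along each edge there are gcd(|Δx|,|Δy|)+1 lattice points, so counting each shared vertex once the boundary has gcd(19,2) + gcd(3,6) + gcd(23,1) + gcd(2,4) + gcd(1,5) = 1+3+1+2+1 = 8.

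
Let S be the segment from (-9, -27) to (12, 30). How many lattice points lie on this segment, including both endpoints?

4

The number of lattice points on a segment between lattice points is gcd(|Δx|,|Δy|) + 1 = gcd(21,57) + 1 = 3 + 1 = 4.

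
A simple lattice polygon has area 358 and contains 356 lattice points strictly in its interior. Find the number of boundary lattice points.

6

Pick's theorem gives A = I + B/2 − 1, so B = 2(A − I + 1) = 2(358 − 356 + 1) = 6.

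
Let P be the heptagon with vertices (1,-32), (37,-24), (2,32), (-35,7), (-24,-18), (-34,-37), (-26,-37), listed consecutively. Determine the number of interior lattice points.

2872

Using the shoelace formula, 2A = |[1·(-24) − 37·(-32)] + [37·32 − 2·(-24)] + [2·7 − (-35)·32] + [(-35)·(-18) − (-24)·7] + [(-24)·(-37) − (-34)·(-18)] + [(-34)·(-37) − (-26)·(-37)] + [(-26)·(-32) − 1·(-37)]| = 5765, so the area is 2882.5.
Summing gcd(|Δx|,|Δy|) over the edges gives the boundary count: gcd(36,8) + gcd(35,56) + gcd(37,25) + gcd(11,25) + gcd(10,19) + gcd(8,0) + gcd(27,5) = 4+7+1+1+1+8+1 = 23.
Pick's theorem gives I = A − B/2 + 1 = 2882.5 − 23/2 + 1 = 2872.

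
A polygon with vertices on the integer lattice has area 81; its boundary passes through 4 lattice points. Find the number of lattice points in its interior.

From Pick's theorem, I = A − B/2 + 1 = 81 − 4/2 + 1 = 80.

80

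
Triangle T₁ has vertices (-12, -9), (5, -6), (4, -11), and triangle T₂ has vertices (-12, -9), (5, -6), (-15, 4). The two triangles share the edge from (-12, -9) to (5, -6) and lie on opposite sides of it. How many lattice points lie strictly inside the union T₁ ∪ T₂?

The union is the simple quadrilateral with vertices (-12, -9), (4, -11), (5, -6), (-15, 4) in order.
The shoelace formula gives twice the area as |[(-12)·(-11) − 4·(-9)] + [4·(-6) − 5·(-11)] + [5·4 − (-15)·(-6)] + [(-15)·(-9) − (-12)·4]| = 312, so the area is 156.
Along each edge there are gcd(|Δx|,|Δy|)+1 lattice points, so counting each shared vertex once the boundary has gcd(16,2) + gcd(1,5) + gcd(20,10) + gcd(3,13) = 2+1+10+1 = 14.
By Pick's theorem I = A − B/2 + 1 = 156 − 14/2 + 1 = 150.

150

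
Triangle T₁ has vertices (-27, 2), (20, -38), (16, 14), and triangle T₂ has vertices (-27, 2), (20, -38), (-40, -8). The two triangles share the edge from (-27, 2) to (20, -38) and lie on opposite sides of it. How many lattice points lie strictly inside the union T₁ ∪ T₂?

The union is the simple quadrilateral with vertices (-27, 2), (16, 14), (20, -38), (-40, -8) in order.
The shoelace formula gives twice the area as |[(-27)·14 − 16·2] + [16·(-38) − 20·14] + [20·(-8) − (-40)·(-38)] + [(-40)·2 − (-27)·(-8)]| = 3274, so the area is 1637.
The number of boundary lattice points is Σ gcd(|Δx|,|Δy|) = gcd(43,12) + gcd(4,52) + gcd(60,30) + gcd(13,10) = 1+4+30+1 = 36.
By Pick's theorem I = A − B/2 + 1 = 1637 − 36/2 + 1 = 1620.

1620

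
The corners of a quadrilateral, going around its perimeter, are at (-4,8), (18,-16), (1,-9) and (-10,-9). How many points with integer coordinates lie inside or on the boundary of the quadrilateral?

The shoelace formula gives twice the area as |[(-4)·(-16) − 18·8] + [18·(-9) − 1·(-16)] + [1·(-9) − (-10)·(-9)] + [(-10)·8 − (-4)·(-9)]| = 441, so the area is 220.5.
Summing gcd(|Δx|,|Δy|) over the edges gives the boundary count: gcd(22,24) + gcd(17,7) + gcd(11,0) + gcd(6,17) = 2+1+11+1 = 15.
Pick's theorem gives I = A − B/2 + 1 = 220.5 − 15/2 + 1 = 214, so the closed region contains I + B = 214 + 15 = 229 lattice points.

229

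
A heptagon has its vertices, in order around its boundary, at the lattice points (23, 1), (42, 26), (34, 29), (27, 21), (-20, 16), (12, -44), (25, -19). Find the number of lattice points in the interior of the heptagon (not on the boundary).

By the shoelace formula, twice the signed area is |(23·26 − 42·1) + (42·29 − 34·26) + (34·21 − 27·29) + (27·16 − (-20)·21) + ((-20)·(-44) − 12·16) + (12·(-19) − 25·(-44)) + (25·1 − 23·(-19))| = 3695, so the area is 1847.5.
Along each edge there are gcd(|Δx|,|Δy|)+1 lattice points, so counting each shared vertex once the boundary has gcd(19,25) + gcd(8,3) + gcd(7,8) + gcd(47,5) + gcd(32,60) + gcd(13,25) + gcd(2,20) = 1+1+1+1+4+1+2 = 11.
By Pick's theorem A = I + B/2 − 1, so I = 1847.5 − 11/2 + 1 = 1843.

1843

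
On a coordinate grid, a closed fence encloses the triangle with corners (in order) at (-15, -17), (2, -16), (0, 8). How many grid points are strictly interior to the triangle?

202

The shoelace formula gives twice the area as |((-15)·(-16) − 2·(-17)) + (2·8 − 0·(-16)) + (0·(-17) − (-15)·8)| = 410, so the area is 205.
The number of boundary lattice points is Σ gcd(|Δx|,|Δy|) = gcd(17,1) + gcd(2,24) + gcd(15,25) = 1+2+5 = 8.
By Pick's theorem A = I + B/2 − 1, so I = 205 − 8/2 + 1 = 202.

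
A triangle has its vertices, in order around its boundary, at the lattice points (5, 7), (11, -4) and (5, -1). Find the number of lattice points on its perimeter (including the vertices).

12

The number of boundary lattice points is Σ gcd(|Δx|,|Δy|) = gcd(6,11) + gcd(6,3) + gcd(0,8) = 1+3+8 = 12.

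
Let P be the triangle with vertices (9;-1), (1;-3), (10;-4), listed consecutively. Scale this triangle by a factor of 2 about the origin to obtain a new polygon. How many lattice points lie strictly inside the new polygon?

49

By the shoelace formula, twice the signed area is |(9·(-3) − 1·(-1)) + (1·(-4) − 10·(-3)) + (10·(-1) − 9·(-4))| = 26, so the area is 13.
Summing gcd(|Δx|,|Δy|) over the edges gives the boundary count: gcd(8,2) + gcd(9,1) + gcd(1,3) = 2+1+1 = 4.
Scaling by 2 multiplies the area by 2² = 4 (so the new area is 52) and multiplies the boundary lattice-point count by 2, giving 8.
By Pick's theorem, the interior count of the dilated polygon is 52 − 8/2 + 1 = 49.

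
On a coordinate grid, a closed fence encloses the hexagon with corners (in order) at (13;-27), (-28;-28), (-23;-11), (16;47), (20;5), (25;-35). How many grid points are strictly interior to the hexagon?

2127

Using the shoelace formula, 2A = |[13·(-28) − (-28)·(-27)] + [(-28)·(-11) − (-23)·(-28)] + [(-23)·47 − 16·(-11)] + [16·5 − 20·47] + [20·(-35) − 25·5] + [25·(-27) − 13·(-35)]| = 4266, so the area is 2133.
Along each edge there are gcd(|Δx|,|Δy|)+1 lattice points, so counting each shared vertex once the boundary has gcd(41,1) + gcd(5,17) + gcd(39,58) + gcd(4,42) + gcd(5,40) + gcd(12,8) = 1+1+1+2+5+4 = 14.
Pick's theorem gives I = A − B/2 + 1 = 2133 − 14/2 + 1 = 2127.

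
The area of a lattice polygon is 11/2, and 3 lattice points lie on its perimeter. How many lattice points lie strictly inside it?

From Pick's theorem, I = A − B/2 + 1 = 11/2 − 3/2 + 1 = 5.

5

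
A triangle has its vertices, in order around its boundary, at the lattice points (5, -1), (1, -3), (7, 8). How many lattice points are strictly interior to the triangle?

15

The shoelace formula gives twice the area as |[5·(-3) − 1·(-1)] + [1·8 − 7·(-3)] + [7·(-1) − 5·8]| = 32, so the area is 16.
The number of boundary lattice points is Σ gcd(|Δx|,|Δy|) = gcd(4,2) + gcd(6,11) + gcd(2,9) = 2+1+1 = 4.
By Pick's theorem A = I + B/2 − 1, so I = 16 − 4/2 + 1 = 15.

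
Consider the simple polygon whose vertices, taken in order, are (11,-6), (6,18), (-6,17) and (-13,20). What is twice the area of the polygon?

The shoelace formula gives twice the area as |[11·18 − 6·(-6)] + [6·17 − (-6)·18] + [(-6)·20 − (-13)·17] + [(-13)·(-6) − 11·20]| = 403, so the area is 403/2.

403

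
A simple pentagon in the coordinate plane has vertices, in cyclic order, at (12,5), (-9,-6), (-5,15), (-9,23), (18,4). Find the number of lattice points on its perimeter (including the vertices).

The number of boundary lattice points is Σ gcd(|Δx|,|Δy|) = gcd(21,11) + gcd(4,21) + gcd(4,8) + gcd(27,19) + gcd(6,1) = 1+1+4+1+1 = 8.

8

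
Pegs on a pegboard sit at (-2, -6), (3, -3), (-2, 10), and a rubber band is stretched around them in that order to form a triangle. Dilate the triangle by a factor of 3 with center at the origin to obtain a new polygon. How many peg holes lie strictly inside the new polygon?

Using the shoelace formula, 2A = |((-2)·(-3) − 3·(-6)) + (3·10 − (-2)·(-3)) + ((-2)·(-6) − (-2)·10)| = 80, so the area is 40.
The number of boundary lattice points is Σ gcd(|Δx|,|Δy|) = gcd(5,3) + gcd(5,13) + gcd(0,16) = 1+1+16 = 18.
Scaling by 3 multiplies the area by 3² = 9 (so the new area is 360) and multiplies the boundary lattice-point count by 3, giving 54.
By Pick's theorem, the interior count of the dilated polygon is 360 − 54/2 + 1 = 334.

334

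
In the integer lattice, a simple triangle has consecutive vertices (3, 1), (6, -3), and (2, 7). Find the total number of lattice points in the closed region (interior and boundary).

Using the shoelace formula, 2A = |[3·(-3) − 6·1] + [6·7 − 2·(-3)] + [2·1 − 3·7]| = 14, so the area is 7.
Summing gcd(|Δx|,|Δy|) over the edges gives the boundary count: gcd(3,4) + gcd(4,10) + gcd(1,6) = 1+2+1 = 4.
Pick's theorem gives I = A − B/2 + 1 = 7 − 4/2 + 1 = 6, so the closed region contains I + B = 6 + 4 = 10 lattice points.

10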